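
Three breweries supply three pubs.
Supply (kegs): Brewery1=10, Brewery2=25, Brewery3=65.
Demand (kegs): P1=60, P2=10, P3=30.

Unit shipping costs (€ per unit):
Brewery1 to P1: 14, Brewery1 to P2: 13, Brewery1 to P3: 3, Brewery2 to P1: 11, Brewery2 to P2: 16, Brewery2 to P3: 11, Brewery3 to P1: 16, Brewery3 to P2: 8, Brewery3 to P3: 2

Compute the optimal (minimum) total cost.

One minimum-cost allocation:
  Brewery1→P1: 10 × €14 = €140
  Brewery2→P1: 25 × €11 = €275
  Brewery3→P1: 25 × €16 = €400
  Brewery3→P2: 10 × €8 = €80
  Brewery3→P3: 30 × €2 = €60
Total = 140 + 275 + 400 + 80 + 60 = €955.

955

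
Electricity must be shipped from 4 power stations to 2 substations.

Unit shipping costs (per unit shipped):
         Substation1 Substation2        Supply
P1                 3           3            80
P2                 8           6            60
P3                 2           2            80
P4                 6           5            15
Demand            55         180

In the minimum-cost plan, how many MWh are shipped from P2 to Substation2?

60

Solving gives:
  P1→Substation1: 55 × 3 = 165
  P1→Substation2: 25 × 3 = 75
  P2→Substation2: 60 × 6 = 360
  P3→Substation2: 80 × 2 = 160
  P4→Substation2: 15 × 5 = 75
Total cost = 835.
So P2→Substation2 carries 60 MWh.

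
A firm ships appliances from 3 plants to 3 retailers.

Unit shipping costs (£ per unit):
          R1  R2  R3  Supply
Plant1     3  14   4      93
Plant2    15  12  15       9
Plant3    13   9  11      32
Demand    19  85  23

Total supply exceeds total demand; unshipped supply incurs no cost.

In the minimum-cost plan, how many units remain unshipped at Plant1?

An optimal plan:
  Plant1–R1: 19 × £3 = £57
  Plant1–R2: 44 × £14 = £616
  Plant1–R3: 23 × £4 = £92
  Plant2–R2: 9 × £12 = £108
  Plant3–R2: 32 × £9 = £288
Total cost = £1161.
Plant1 ships 86 of its 93, leaving 7.

7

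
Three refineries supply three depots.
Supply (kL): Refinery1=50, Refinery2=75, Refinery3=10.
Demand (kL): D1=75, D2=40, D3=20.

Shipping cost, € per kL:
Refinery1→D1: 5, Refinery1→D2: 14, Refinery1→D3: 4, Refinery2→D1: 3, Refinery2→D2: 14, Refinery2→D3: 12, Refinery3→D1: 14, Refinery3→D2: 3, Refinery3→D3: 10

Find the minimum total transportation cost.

An optimal shipping plan:
  Refinery1→D2: 30 kL
  Refinery1→D3: 20 kL
  Refinery2→D1: 75 kL
  Refinery3→D2: 10 kL
Total cost = €755.
(Supply check: Refinery1 ships 50; Refinery2 ships 75; Refinery3 ships 10.)

755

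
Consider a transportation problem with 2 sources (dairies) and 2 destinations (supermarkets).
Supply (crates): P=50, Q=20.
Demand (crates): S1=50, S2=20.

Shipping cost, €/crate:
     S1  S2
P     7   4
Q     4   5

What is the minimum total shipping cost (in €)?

A cheapest plan:
  P->S1: 30 crates
  P->S2: 20 crates
  Q->S1: 20 crates
Total cost = €370.
(Supply check: P ships 50; Q ships 20.)

370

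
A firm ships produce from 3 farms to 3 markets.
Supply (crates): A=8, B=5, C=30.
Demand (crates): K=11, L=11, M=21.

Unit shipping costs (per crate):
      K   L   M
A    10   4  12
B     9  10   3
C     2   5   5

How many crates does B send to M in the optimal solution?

The minimum-cost plan:
  A–L: 8 × 4 = 32
  B–M: 5 × 3 = 15
  C–K: 11 × 2 = 22
  C–L: 3 × 5 = 15
  C–M: 16 × 5 = 80
Total cost = 164.
So B→M carries 5 crates.

5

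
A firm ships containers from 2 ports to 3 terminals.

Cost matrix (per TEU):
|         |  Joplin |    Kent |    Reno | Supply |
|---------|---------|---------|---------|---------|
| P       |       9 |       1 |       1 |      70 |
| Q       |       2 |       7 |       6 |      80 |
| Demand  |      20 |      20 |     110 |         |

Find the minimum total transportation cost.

470

Optimal allocation:
  P->Kent: 20 × 1 = 20
  P->Reno: 50 × 1 = 50
  Q->Joplin: 20 × 2 = 40
  Q->Reno: 60 × 6 = 360
Total = 20 + 50 + 40 + 360 = 470.
(Supply check: P ships 70; Q ships 80.)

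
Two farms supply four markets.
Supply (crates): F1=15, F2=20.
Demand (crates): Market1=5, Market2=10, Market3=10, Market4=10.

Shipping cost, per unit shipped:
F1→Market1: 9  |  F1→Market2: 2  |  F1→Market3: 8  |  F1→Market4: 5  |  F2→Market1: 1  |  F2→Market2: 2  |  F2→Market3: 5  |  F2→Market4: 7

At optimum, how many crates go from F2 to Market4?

0

Solving gives:
  F1–Market2: 5 × 2 = 10
  F1–Market4: 10 × 5 = 50
  F2–Market1: 5 × 1 = 5
  F2–Market2: 5 × 2 = 10
  F2–Market3: 10 × 5 = 50
Total cost = 125.
The route F2→Market4 is not used.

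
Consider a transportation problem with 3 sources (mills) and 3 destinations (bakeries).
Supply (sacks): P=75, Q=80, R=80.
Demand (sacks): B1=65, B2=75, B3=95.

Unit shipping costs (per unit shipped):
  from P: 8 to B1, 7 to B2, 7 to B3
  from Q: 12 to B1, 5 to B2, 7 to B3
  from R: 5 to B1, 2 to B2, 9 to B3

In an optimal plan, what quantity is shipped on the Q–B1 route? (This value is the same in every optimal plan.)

0

The minimum-cost plan:
  P->B3: 75 × 7 = 525
  Q->B2: 60 × 5 = 300
  Q->B3: 20 × 7 = 140
  R->B1: 65 × 5 = 325
  R->B2: 15 × 2 = 30
Total cost = 1320.
The route Q→B1 is not used.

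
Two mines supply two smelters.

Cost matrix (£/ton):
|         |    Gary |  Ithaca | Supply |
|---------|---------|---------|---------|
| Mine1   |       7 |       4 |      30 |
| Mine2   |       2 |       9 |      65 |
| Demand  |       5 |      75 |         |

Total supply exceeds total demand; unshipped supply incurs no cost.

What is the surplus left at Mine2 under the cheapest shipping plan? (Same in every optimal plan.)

An optimal plan:
  Mine1 to Ithaca: 30 × £4 = £120
  Mine2 to Gary: 5 × £2 = £10
  Mine2 to Ithaca: 45 × £9 = £405
Total cost = £535.
Mine2 ships 50 of its 65, leaving 15.

15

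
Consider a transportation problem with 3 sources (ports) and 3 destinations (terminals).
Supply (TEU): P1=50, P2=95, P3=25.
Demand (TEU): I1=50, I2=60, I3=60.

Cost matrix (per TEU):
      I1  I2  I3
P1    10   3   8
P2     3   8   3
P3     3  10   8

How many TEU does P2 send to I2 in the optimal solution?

10

Optimal shipments:
  P1->I2: 50 × 3 = 150
  P2->I1: 25 × 3 = 75
  P2->I2: 10 × 8 = 80
  P2->I3: 60 × 3 = 180
  P3->I1: 25 × 3 = 75
Total cost = 560.
So P2→I2 carries 10 TEU.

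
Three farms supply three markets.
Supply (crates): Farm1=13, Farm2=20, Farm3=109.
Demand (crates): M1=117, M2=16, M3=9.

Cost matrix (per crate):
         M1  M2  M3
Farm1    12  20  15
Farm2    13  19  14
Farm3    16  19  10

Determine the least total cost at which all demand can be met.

2154

Optimal allocation:
  Farm1→M1: 13 crates
  Farm2→M1: 20 crates
  Farm3→M1: 84 crates
  Farm3→M2: 16 crates
  Farm3→M3: 9 crates
Total cost = 2154.
(Supply check: Farm1 ships 13; Farm2 ships 20; Farm3 ships 109.)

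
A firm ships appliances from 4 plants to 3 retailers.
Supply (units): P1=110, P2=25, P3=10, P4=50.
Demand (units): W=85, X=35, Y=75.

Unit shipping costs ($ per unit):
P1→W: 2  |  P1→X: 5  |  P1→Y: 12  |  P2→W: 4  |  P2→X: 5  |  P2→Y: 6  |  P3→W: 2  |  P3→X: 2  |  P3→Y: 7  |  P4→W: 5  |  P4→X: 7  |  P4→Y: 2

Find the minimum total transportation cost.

565

One minimum-cost allocation:
  P1 to W: 85 × $2 = $170
  P1 to X: 25 × $5 = $125
  P2 to Y: 25 × $6 = $150
  P3 to X: 10 × $2 = $20
  P4 to Y: 50 × $2 = $100
Total = 170 + 125 + 150 + 20 + 100 = $565.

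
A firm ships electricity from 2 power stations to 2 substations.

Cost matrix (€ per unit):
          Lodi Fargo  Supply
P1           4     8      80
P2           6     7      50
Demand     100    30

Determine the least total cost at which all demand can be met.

One minimum-cost allocation:
  P1->Lodi: 80 × €4 = €320
  P2->Lodi: 20 × €6 = €120
  P2->Fargo: 30 × €7 = €210
Total = 320 + 120 + 210 = €650.

650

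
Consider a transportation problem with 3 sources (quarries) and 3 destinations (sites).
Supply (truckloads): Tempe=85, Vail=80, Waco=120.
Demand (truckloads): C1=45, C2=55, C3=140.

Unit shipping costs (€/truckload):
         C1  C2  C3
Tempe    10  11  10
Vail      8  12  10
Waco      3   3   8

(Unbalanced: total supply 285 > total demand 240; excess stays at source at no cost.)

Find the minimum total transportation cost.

1660

One minimum-cost allocation:
  Tempe->C3: 40 × €10 = €400
  Vail->C3: 80 × €10 = €800
  Waco->C1: 45 × €3 = €135
  Waco->C2: 55 × €3 = €165
  Waco->C3: 20 × €8 = €160
Total = 400 + 800 + 135 + 165 + 160 = €1660.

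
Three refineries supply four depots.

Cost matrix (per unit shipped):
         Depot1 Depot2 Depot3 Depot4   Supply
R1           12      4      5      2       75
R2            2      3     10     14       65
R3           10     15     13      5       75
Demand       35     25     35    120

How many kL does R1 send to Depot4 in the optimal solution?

45

Solving gives:
  R1–Depot3: 30 × 5 = 150
  R1–Depot4: 45 × 2 = 90
  R2–Depot1: 35 × 2 = 70
  R2–Depot2: 25 × 3 = 75
  R2–Depot3: 5 × 10 = 50
  R3–Depot4: 75 × 5 = 375
Total cost = 810.
So R1→Depot4 carries 45 kL.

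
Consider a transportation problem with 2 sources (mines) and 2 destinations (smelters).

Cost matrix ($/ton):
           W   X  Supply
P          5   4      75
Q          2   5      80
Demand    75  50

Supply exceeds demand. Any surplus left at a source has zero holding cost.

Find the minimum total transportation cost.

A cheapest plan:
  P to X: 50 tons
  Q to W: 75 tons
Total cost = $350.

350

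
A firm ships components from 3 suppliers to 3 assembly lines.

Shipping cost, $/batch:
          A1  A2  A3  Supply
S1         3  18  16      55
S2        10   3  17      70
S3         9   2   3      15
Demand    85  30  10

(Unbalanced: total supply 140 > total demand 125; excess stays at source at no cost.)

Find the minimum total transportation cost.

580

A cheapest plan:
  S1–A1: 55 batches
  S2–A1: 30 batches
  S2–A2: 25 batches
  S3–A2: 5 batches
  S3–A3: 10 batches
Total cost = $580.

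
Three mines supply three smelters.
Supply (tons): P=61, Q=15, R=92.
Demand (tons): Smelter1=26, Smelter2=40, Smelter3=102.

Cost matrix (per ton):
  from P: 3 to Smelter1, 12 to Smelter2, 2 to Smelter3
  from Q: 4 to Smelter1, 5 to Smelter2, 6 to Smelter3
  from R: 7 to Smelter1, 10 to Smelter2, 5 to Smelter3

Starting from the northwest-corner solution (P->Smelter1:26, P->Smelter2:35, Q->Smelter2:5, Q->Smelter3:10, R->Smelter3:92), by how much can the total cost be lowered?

Current plan cost = 26·3 + 35·12 + 5·5 + 10·6 + 92·5 = 1043.
Optimal plan:
  P–Smelter1: 26 × 3 = 78
  P–Smelter3: 35 × 2 = 70
  Q–Smelter2: 15 × 5 = 75
  R–Smelter2: 25 × 10 = 250
  R–Smelter3: 67 × 5 = 335
Optimal cost = 808.
Saving = 1043 − 808 = 235.

235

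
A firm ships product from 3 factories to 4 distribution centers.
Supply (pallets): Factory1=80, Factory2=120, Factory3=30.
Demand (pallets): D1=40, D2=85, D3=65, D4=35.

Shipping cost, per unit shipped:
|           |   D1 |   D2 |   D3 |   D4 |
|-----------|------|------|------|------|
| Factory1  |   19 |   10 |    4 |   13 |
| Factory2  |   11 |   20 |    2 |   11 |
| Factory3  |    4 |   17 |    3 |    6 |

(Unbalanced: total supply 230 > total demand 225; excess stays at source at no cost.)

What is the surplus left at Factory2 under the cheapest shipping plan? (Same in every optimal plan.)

Minimum-cost shipments:
  Factory1 to D2: 80 × 10 = 800
  Factory2 to D1: 10 × 11 = 110
  Factory2 to D2: 5 × 20 = 100
  Factory2 to D3: 65 × 2 = 130
  Factory2 to D4: 35 × 11 = 385
  Factory3 to D1: 30 × 4 = 120
Total cost = 1645.
Factory2 ships 115 of its 120, leaving 5.

5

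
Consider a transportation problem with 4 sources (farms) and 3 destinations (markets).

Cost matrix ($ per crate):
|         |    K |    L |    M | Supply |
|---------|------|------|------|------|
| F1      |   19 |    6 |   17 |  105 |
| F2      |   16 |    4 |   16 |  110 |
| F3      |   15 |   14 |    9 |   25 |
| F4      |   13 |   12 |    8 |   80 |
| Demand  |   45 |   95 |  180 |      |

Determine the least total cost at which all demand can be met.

3300

Optimal allocation:
  F1→L: 30 crates
  F1→M: 75 crates
  F2→K: 45 crates
  F2→L: 65 crates
  F3→M: 25 crates
  F4→M: 80 crates
Total cost = $3300.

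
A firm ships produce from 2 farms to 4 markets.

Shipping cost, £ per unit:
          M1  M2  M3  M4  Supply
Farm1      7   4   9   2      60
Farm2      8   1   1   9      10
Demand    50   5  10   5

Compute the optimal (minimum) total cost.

A cheapest plan:
  Farm1–M1: 50 × £7 = £350
  Farm1–M2: 5 × £4 = £20
  Farm1–M4: 5 × £2 = £10
  Farm2–M3: 10 × £1 = £10
Total = 350 + 20 + 10 + 10 = £390.
(Supply check: Farm1 ships 60; Farm2 ships 10.)

390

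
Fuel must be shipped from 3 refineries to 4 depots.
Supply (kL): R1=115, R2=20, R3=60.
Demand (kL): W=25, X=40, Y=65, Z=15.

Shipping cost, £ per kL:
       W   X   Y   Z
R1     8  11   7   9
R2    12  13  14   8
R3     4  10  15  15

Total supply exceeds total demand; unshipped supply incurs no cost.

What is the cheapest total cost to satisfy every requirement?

1080

One minimum-cost allocation:
  R1→X: 5 × £11 = £55
  R1→Y: 65 × £7 = £455
  R2→Z: 15 × £8 = £120
  R3→W: 25 × £4 = £100
  R3→X: 35 × £10 = £350
Total = 55 + 455 + 120 + 100 + 350 = £1080.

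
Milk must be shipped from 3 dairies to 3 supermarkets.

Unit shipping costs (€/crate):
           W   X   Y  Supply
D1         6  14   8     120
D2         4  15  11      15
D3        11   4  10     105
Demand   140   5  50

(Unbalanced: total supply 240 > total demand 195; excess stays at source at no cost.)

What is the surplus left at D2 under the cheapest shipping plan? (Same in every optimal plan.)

0

An optimal plan:
  D1 to W: 120 × €6 = €720
  D2 to W: 15 × €4 = €60
  D3 to W: 5 × €11 = €55
  D3 to X: 5 × €4 = €20
  D3 to Y: 50 × €10 = €500
Total cost = €1355.
D2 ships 15 of its 15, leaving 0.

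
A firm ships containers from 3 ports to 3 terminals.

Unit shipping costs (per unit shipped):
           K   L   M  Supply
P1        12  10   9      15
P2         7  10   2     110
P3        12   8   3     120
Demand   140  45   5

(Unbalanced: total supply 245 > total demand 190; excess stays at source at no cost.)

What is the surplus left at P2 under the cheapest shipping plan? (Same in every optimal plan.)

Minimum-cost shipments:
  P2->K: 110 × 7 = 770
  P3->K: 30 × 12 = 360
  P3->L: 45 × 8 = 360
  P3->M: 5 × 3 = 15
Total cost = 1505.
P2 ships 110 of its 110, leaving 0.

0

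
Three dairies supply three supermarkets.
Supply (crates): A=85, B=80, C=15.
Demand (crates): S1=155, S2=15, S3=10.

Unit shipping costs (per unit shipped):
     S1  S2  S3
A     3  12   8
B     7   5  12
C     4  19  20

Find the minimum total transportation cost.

An optimal shipping plan:
  A->S1: 75 × 3 = 225
  A->S3: 10 × 8 = 80
  B->S1: 65 × 7 = 455
  B->S2: 15 × 5 = 75
  C->S1: 15 × 4 = 60
Total = 225 + 80 + 455 + 75 + 60 = 895.

895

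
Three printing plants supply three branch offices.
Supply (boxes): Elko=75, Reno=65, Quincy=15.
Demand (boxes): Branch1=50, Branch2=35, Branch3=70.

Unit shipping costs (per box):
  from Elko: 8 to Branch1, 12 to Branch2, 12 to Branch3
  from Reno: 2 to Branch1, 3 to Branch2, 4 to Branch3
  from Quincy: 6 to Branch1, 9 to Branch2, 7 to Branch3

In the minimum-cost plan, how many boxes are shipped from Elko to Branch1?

The minimum-cost plan:
  Elko to Branch1: 50 × 8 = 400
  Elko to Branch3: 25 × 12 = 300
  Reno to Branch2: 35 × 3 = 105
  Reno to Branch3: 30 × 4 = 120
  Quincy to Branch3: 15 × 7 = 105
Total cost = 1030.
So Elko→Branch1 carries 50 boxes.

50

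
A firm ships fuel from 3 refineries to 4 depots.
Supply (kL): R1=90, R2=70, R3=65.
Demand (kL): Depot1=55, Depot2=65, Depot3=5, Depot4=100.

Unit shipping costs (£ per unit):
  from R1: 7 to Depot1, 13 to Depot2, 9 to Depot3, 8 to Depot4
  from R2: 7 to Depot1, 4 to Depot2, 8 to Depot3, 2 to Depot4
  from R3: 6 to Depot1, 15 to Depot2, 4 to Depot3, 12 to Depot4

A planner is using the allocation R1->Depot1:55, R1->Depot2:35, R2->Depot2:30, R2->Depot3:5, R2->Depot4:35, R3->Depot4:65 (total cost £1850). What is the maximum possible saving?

Current plan cost = 55·7 + 35·13 + 30·4 + 5·8 + 35·2 + 65·12 = £1850.
Optimal plan:
  R1–Depot4: 90 × £8 = £720
  R2–Depot2: 65 × £4 = £260
  R2–Depot4: 5 × £2 = £10
  R3–Depot1: 55 × £6 = £330
  R3–Depot3: 5 × £4 = £20
  R3–Depot4: 5 × £12 = £60
Optimal cost = £1400.
Saving = 1850 − 1400 = £450.

450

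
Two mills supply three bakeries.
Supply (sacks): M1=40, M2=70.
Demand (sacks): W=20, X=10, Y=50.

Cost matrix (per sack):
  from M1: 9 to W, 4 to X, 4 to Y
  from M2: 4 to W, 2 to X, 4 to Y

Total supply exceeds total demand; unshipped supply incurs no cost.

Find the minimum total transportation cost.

Optimal allocation:
  M1 to Y: 10 × 4 = 40
  M2 to W: 20 × 4 = 80
  M2 to X: 10 × 2 = 20
  M2 to Y: 40 × 4 = 160
Total = 40 + 80 + 20 + 160 = 300.
(Supply check: M1 ships 10; M2 ships 70.)

300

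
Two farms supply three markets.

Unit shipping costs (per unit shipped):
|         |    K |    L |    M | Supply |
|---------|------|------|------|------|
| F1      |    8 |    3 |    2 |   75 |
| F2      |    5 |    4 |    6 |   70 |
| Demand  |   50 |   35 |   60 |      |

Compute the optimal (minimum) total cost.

495

An optimal shipping plan:
  F1->L: 15 × 3 = 45
  F1->M: 60 × 2 = 120
  F2->K: 50 × 5 = 250
  F2->L: 20 × 4 = 80
Total = 45 + 120 + 250 + 80 = 495.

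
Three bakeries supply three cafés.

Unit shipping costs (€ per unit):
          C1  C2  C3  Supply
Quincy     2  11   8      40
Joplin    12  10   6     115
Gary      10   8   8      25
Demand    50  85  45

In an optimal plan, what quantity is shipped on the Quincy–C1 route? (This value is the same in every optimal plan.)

The minimum-cost plan:
  Quincy→C1: 40 × €2 = €80
  Joplin→C1: 10 × €12 = €120
  Joplin→C2: 60 × €10 = €600
  Joplin→C3: 45 × €6 = €270
  Gary→C2: 25 × €8 = €200
Total cost = €1270.
So Quincy→C1 carries 40 trays.

40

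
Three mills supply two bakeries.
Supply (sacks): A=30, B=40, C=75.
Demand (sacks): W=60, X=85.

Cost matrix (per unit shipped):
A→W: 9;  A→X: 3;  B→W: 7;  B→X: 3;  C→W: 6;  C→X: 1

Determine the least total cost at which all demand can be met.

Optimal allocation:
  A→X: 30 × 3 = 90
  B→W: 40 × 7 = 280
  C→W: 20 × 6 = 120
  C→X: 55 × 1 = 55
Total = 90 + 280 + 120 + 55 = 545.

545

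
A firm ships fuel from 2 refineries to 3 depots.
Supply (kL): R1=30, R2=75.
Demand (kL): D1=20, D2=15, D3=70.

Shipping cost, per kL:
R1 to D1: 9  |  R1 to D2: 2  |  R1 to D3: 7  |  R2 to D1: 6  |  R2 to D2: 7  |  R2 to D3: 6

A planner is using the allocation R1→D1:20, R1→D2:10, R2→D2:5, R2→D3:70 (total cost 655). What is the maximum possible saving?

70

Current plan cost = 20·9 + 10·2 + 5·7 + 70·6 = 655.
Optimal plan:
  R1–D2: 15 kL
  R1–D3: 15 kL
  R2–D1: 20 kL
  R2–D3: 55 kL
Optimal cost = 585.
Saving = 655 − 585 = 70.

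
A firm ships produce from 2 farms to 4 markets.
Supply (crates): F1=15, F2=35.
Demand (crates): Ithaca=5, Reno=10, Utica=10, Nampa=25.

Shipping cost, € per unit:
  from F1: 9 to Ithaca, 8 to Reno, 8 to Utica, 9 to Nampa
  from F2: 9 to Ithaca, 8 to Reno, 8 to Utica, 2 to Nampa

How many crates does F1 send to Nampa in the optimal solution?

0

Optimal shipments:
  F1->Ithaca: 5 × €9 = €45
  F1->Reno: 10 × €8 = €80
  F2->Utica: 10 × €8 = €80
  F2->Nampa: 25 × €2 = €50
Total cost = €255.
The route F1→Nampa is not used.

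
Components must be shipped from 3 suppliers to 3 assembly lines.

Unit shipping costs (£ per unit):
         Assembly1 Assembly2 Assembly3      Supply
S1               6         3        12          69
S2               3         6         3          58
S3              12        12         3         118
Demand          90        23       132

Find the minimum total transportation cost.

Optimal allocation:
  S1->Assembly1: 46 × £6 = £276
  S1->Assembly2: 23 × £3 = £69
  S2->Assembly1: 44 × £3 = £132
  S2->Assembly3: 14 × £3 = £42
  S3->Assembly3: 118 × £3 = £354
Total = 276 + 69 + 132 + 42 + 354 = £873.
(Supply check: S1 ships 69; S2 ships 58; S3 ships 118.)

873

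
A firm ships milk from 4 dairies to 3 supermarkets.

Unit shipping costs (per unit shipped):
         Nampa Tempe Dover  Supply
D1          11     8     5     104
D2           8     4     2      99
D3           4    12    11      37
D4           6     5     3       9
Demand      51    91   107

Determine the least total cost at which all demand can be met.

An optimal shipping plan:
  D1->Dover: 104 crates
  D2->Nampa: 5 crates
  D2->Tempe: 91 crates
  D2->Dover: 3 crates
  D3->Nampa: 37 crates
  D4->Nampa: 9 crates
Total cost = 1132.

1132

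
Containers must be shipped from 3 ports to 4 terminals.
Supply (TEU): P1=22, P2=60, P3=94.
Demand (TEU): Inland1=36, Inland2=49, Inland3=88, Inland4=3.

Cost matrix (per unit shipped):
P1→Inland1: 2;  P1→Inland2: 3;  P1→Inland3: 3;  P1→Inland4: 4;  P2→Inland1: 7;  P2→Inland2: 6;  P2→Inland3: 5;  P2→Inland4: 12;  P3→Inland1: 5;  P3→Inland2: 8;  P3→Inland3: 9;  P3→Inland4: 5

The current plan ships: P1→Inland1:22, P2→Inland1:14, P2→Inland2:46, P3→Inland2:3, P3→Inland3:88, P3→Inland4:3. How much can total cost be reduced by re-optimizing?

Current plan cost = 22·2 + 14·7 + 46·6 + 3·8 + 88·9 + 3·5 = 1249.
Optimal plan:
  P1->Inland3: 22 × 3 = 66
  P2->Inland3: 60 × 5 = 300
  P3->Inland1: 36 × 5 = 180
  P3->Inland2: 49 × 8 = 392
  P3->Inland3: 6 × 9 = 54
  P3->Inland4: 3 × 5 = 15
Optimal cost = 1007.
Saving = 1249 − 1007 = 242.

242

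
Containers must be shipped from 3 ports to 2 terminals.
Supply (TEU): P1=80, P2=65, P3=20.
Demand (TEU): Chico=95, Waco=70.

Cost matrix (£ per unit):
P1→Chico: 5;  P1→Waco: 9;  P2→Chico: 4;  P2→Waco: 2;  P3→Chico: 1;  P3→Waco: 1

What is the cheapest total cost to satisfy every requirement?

550

One minimum-cost allocation:
  P1→Chico: 80 × £5 = £400
  P2→Waco: 65 × £2 = £130
  P3→Chico: 15 × £1 = £15
  P3→Waco: 5 × £1 = £5
Total = 400 + 130 + 15 + 5 = £550.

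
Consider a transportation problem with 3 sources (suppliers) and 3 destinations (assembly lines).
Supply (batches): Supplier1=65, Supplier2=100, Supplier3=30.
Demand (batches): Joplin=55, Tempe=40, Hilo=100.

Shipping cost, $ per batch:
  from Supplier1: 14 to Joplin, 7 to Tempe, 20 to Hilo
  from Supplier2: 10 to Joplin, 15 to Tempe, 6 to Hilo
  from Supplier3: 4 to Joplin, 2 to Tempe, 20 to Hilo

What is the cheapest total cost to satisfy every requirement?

1350

Optimal allocation:
  Supplier1->Joplin: 25 batches
  Supplier1->Tempe: 40 batches
  Supplier2->Hilo: 100 batches
  Supplier3->Joplin: 30 batches
Total cost = $1350.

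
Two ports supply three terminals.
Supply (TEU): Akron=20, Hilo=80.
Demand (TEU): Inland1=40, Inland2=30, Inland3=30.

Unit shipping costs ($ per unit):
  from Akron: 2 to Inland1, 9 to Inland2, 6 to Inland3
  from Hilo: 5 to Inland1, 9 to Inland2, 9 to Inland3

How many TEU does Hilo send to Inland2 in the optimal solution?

30

The minimum-cost plan:
  Akron→Inland1: 20 × $2 = $40
  Hilo→Inland1: 20 × $5 = $100
  Hilo→Inland2: 30 × $9 = $270
  Hilo→Inland3: 30 × $9 = $270
Total cost = $680.
So Hilo→Inland2 carries 30 TEU.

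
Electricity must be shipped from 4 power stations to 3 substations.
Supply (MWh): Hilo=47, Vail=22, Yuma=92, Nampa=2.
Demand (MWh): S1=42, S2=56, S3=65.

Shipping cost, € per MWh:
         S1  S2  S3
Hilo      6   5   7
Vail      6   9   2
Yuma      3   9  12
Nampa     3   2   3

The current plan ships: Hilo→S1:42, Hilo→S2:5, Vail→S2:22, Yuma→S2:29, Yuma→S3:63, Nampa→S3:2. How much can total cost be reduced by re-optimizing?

Current plan cost = 42·6 + 5·5 + 22·9 + 29·9 + 63·12 + 2·3 = €1498.
Optimal plan:
  Hilo to S2: 6 × €5 = €30
  Hilo to S3: 41 × €7 = €287
  Vail to S3: 22 × €2 = €44
  Yuma to S1: 42 × €3 = €126
  Yuma to S2: 50 × €9 = €450
  Nampa to S3: 2 × €3 = €6
Optimal cost = €943.
Saving = 1498 − 943 = €555.

555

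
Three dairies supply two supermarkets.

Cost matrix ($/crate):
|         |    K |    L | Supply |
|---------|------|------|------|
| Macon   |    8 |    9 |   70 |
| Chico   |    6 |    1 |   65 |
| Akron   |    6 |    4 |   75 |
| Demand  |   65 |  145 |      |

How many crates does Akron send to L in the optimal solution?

75

The minimum-cost plan:
  Macon to K: 65 × $8 = $520
  Macon to L: 5 × $9 = $45
  Chico to L: 65 × $1 = $65
  Akron to L: 75 × $4 = $300
Total cost = $930.
So Akron→L carries 75 crates.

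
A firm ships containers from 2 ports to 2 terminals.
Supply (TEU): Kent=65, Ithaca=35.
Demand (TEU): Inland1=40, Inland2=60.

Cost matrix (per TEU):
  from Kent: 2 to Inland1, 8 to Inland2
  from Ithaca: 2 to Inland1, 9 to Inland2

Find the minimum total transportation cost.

560

A cheapest plan:
  Kent to Inland1: 5 × 2 = 10
  Kent to Inland2: 60 × 8 = 480
  Ithaca to Inland1: 35 × 2 = 70
Total = 10 + 480 + 70 = 560.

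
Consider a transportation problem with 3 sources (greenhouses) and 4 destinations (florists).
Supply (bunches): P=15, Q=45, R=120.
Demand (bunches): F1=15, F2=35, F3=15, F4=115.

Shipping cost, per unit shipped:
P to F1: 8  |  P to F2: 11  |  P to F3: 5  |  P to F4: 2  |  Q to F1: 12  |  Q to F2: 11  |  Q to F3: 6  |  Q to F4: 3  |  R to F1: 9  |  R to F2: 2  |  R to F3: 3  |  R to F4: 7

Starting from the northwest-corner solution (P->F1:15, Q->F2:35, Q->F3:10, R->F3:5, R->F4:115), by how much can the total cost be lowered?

585

Current plan cost = 15·8 + 35·11 + 10·6 + 5·3 + 115·7 = 1385.
Optimal plan:
  P–F4: 15 × 2 = 30
  Q–F4: 45 × 3 = 135
  R–F1: 15 × 9 = 135
  R–F2: 35 × 2 = 70
  R–F3: 15 × 3 = 45
  R–F4: 55 × 7 = 385
Optimal cost = 800.
Saving = 1385 − 800 = 585.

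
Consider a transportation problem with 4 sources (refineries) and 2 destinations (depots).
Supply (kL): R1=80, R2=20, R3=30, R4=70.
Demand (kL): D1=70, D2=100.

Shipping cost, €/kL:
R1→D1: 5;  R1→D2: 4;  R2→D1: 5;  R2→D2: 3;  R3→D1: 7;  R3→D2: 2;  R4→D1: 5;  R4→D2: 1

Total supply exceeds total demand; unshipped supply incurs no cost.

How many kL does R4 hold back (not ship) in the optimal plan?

An optimal plan:
  R1–D1: 50 × €5 = €250
  R2–D1: 20 × €5 = €100
  R3–D2: 30 × €2 = €60
  R4–D2: 70 × €1 = €70
Total cost = €480.
R4 ships 70 of its 70, leaving 0.

0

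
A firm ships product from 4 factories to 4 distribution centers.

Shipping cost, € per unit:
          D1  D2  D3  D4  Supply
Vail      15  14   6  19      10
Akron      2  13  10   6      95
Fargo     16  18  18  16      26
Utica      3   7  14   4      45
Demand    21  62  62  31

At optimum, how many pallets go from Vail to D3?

10

The minimum-cost plan:
  Vail->D3: 10 × €6 = €60
  Akron->D1: 21 × €2 = €42
  Akron->D3: 43 × €10 = €430
  Akron->D4: 31 × €6 = €186
  Fargo->D2: 17 × €18 = €306
  Fargo->D3: 9 × €18 = €162
  Utica->D2: 45 × €7 = €315
Total cost = €1501.
So Vail→D3 carries 10 pallets.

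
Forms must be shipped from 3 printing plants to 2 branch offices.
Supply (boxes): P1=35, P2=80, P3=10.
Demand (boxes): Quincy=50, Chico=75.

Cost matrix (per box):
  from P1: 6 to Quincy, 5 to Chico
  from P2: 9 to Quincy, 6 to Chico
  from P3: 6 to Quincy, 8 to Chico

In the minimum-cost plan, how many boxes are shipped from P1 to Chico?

0

Optimal shipments:
  P1->Quincy: 35 boxes
  P2->Quincy: 5 boxes
  P2->Chico: 75 boxes
  P3->Quincy: 10 boxes
Total cost = 765.
The route P1→Chico is not used.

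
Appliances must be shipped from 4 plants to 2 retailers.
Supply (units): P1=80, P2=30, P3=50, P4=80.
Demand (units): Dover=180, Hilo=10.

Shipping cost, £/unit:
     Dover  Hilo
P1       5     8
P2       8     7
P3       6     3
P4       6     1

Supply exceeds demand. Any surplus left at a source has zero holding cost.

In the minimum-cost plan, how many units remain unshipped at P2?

30

Minimum-cost shipments:
  P1->Dover: 80 × £5 = £400
  P3->Dover: 50 × £6 = £300
  P4->Dover: 50 × £6 = £300
  P4->Hilo: 10 × £1 = £10
Total cost = £1010.
P2 ships 0 of its 30, leaving 30.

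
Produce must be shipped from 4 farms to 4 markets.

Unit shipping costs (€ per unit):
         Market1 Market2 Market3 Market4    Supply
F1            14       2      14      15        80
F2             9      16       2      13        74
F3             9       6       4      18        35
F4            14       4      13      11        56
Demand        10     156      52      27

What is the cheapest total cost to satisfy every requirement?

1049

A cheapest plan:
  F1→Market2: 80 × €2 = €160
  F2→Market3: 52 × €2 = €104
  F2→Market4: 22 × €13 = €286
  F3→Market1: 10 × €9 = €90
  F3→Market2: 25 × €6 = €150
  F4→Market2: 51 × €4 = €204
  F4→Market4: 5 × €11 = €55
Total = 160 + 104 + 286 + 90 + 150 + 204 + 55 = €1049.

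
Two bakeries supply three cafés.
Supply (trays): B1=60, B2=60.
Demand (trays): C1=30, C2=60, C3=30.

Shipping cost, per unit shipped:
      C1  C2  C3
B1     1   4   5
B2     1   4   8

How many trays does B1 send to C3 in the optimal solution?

Optimal shipments:
  B1->C1: 30 × 1 = 30
  B1->C3: 30 × 5 = 150
  B2->C2: 60 × 4 = 240
Total cost = 420.
So B1→C3 carries 30 trays.

30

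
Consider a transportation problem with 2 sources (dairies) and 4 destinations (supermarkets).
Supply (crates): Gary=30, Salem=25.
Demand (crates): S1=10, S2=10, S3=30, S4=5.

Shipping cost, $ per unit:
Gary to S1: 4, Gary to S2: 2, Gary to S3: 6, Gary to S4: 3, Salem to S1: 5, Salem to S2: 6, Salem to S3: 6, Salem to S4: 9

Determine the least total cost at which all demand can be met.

255

One minimum-cost allocation:
  Gary->S1: 10 × $4 = $40
  Gary->S2: 10 × $2 = $20
  Gary->S3: 5 × $6 = $30
  Gary->S4: 5 × $3 = $15
  Salem->S3: 25 × $6 = $150
Total = 40 + 20 + 30 + 15 + 150 = $255.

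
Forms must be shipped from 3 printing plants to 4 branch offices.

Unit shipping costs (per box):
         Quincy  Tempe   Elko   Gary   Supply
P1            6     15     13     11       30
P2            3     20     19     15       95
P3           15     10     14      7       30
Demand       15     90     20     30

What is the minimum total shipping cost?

2205

One minimum-cost allocation:
  P1 to Tempe: 10 × 15 = 150
  P1 to Elko: 20 × 13 = 260
  P2 to Quincy: 15 × 3 = 45
  P2 to Tempe: 50 × 20 = 1000
  P2 to Gary: 30 × 15 = 450
  P3 to Tempe: 30 × 10 = 300
Total = 150 + 260 + 45 + 1000 + 450 + 300 = 2205.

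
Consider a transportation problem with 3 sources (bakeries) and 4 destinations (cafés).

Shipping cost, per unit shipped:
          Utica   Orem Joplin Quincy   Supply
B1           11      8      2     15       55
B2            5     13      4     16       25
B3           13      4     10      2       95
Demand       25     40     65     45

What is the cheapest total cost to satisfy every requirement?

585

Optimal allocation:
  B1 to Joplin: 55 × 2 = 110
  B2 to Utica: 25 × 5 = 125
  B3 to Orem: 40 × 4 = 160
  B3 to Joplin: 10 × 10 = 100
  B3 to Quincy: 45 × 2 = 90
Total = 110 + 125 + 160 + 100 + 90 = 585.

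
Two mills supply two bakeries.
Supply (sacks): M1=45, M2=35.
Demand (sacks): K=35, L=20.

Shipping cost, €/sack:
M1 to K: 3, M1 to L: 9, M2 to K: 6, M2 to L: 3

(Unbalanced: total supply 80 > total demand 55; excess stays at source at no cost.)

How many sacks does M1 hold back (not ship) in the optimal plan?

Minimum-cost shipments:
  M1→K: 35 × €3 = €105
  M2→L: 20 × €3 = €60
Total cost = €165.
M1 ships 35 of its 45, leaving 10.

10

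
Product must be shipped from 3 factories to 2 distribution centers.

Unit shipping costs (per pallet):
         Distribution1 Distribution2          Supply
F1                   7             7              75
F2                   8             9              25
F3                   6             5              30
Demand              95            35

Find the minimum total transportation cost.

One minimum-cost allocation:
  F1–Distribution1: 70 × 7 = 490
  F1–Distribution2: 5 × 7 = 35
  F2–Distribution1: 25 × 8 = 200
  F3–Distribution2: 30 × 5 = 150
Total = 490 + 35 + 200 + 150 = 875.
(Supply check: F1 ships 75; F2 ships 25; F3 ships 30.)

875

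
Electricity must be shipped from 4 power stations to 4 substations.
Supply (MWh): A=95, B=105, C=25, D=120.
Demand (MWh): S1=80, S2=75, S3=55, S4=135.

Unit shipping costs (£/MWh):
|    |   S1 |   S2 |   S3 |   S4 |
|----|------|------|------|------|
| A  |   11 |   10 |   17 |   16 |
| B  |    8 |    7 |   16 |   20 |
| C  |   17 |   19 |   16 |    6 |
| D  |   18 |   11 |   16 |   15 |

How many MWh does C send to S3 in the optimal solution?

0

Solving gives:
  A–S2: 50 × £10 = £500
  A–S4: 45 × £16 = £720
  B–S1: 80 × £8 = £640
  B–S2: 25 × £7 = £175
  C–S4: 25 × £6 = £150
  D–S3: 55 × £16 = £880
  D–S4: 65 × £15 = £975
Total cost = £4040.
The route C→S3 is not used.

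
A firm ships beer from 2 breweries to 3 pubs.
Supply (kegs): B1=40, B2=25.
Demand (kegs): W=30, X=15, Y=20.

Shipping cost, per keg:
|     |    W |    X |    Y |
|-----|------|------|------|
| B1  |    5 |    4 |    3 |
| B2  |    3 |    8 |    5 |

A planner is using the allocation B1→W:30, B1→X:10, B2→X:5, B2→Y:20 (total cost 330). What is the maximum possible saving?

110

Current plan cost = 30·5 + 10·4 + 5·8 + 20·5 = 330.
Optimal plan:
  B1 to W: 5 × 5 = 25
  B1 to X: 15 × 4 = 60
  B1 to Y: 20 × 3 = 60
  B2 to W: 25 × 3 = 75
Optimal cost = 220.
Saving = 330 − 220 = 110.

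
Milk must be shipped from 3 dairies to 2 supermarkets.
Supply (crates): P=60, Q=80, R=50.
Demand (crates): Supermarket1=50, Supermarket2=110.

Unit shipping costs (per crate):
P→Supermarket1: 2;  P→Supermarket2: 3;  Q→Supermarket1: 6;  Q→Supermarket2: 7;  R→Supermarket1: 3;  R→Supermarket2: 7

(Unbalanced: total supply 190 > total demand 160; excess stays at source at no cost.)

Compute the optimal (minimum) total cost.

A cheapest plan:
  P to Supermarket2: 60 × 3 = 180
  Q to Supermarket2: 50 × 7 = 350
  R to Supermarket1: 50 × 3 = 150
Total = 180 + 350 + 150 = 680.
(Supply check: P ships 60; Q ships 50; R ships 50.)

680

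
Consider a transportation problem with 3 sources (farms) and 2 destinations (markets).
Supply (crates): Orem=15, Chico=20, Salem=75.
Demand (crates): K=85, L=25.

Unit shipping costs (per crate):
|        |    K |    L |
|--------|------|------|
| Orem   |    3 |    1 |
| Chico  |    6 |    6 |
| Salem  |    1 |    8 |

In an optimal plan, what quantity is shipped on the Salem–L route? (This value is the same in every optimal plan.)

The minimum-cost plan:
  Orem->L: 15 × 1 = 15
  Chico->K: 10 × 6 = 60
  Chico->L: 10 × 6 = 60
  Salem->K: 75 × 1 = 75
Total cost = 210.
The route Salem→L is not used.

0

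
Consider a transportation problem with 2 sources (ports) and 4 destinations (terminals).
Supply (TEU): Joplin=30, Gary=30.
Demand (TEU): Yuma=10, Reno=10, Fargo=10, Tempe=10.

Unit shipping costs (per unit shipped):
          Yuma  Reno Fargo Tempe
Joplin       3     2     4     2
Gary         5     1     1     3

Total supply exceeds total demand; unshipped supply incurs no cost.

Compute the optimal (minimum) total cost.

70

One minimum-cost allocation:
  Joplin→Yuma: 10 × 3 = 30
  Joplin→Tempe: 10 × 2 = 20
  Gary→Reno: 10 × 1 = 10
  Gary→Fargo: 10 × 1 = 10
Total = 30 + 20 + 10 + 10 = 70.
(Supply check: Joplin ships 20; Gary ships 20.)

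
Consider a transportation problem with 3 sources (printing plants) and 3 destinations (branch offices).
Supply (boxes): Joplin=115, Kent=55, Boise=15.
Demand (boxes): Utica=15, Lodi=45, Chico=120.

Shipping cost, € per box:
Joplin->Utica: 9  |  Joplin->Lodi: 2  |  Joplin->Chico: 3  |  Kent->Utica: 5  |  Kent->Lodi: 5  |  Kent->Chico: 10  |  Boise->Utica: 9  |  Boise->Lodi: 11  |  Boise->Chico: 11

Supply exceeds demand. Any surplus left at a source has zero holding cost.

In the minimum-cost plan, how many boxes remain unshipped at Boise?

5

Minimum-cost shipments:
  Joplin→Chico: 115 × €3 = €345
  Kent→Utica: 10 × €5 = €50
  Kent→Lodi: 45 × €5 = €225
  Boise→Utica: 5 × €9 = €45
  Boise→Chico: 5 × €11 = €55
Total cost = €720.
Boise ships 10 of its 15, leaving 5.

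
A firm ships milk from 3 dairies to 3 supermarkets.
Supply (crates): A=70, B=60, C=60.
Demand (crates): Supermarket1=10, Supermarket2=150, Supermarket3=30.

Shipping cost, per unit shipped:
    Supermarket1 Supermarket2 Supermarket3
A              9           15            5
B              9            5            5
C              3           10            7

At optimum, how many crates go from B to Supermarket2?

60

Optimal shipments:
  A->Supermarket2: 40 × 15 = 600
  A->Supermarket3: 30 × 5 = 150
  B->Supermarket2: 60 × 5 = 300
  C->Supermarket1: 10 × 3 = 30
  C->Supermarket2: 50 × 10 = 500
Total cost = 1580.
So B→Supermarket2 carries 60 crates.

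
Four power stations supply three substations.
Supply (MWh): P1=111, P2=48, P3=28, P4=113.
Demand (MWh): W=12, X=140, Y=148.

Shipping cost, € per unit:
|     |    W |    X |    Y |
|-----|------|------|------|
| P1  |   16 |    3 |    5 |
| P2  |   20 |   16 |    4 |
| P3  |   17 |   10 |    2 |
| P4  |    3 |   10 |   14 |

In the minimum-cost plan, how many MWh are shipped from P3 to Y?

28

Solving gives:
  P1→X: 39 × €3 = €117
  P1→Y: 72 × €5 = €360
  P2→Y: 48 × €4 = €192
  P3→Y: 28 × €2 = €56
  P4→W: 12 × €3 = €36
  P4→X: 101 × €10 = €1010
Total cost = €1771.
So P3→Y carries 28 MWh.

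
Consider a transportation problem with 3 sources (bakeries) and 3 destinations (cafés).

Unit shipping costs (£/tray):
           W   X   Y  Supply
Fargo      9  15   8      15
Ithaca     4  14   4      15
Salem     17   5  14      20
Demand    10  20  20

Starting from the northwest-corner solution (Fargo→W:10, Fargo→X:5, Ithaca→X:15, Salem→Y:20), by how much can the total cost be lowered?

375

Current plan cost = 10·9 + 5·15 + 15·14 + 20·14 = £655.
Optimal plan:
  Fargo→Y: 15 × £8 = £120
  Ithaca→W: 10 × £4 = £40
  Ithaca→Y: 5 × £4 = £20
  Salem→X: 20 × £5 = £100
Optimal cost = £280.
Saving = 655 − 280 = £375.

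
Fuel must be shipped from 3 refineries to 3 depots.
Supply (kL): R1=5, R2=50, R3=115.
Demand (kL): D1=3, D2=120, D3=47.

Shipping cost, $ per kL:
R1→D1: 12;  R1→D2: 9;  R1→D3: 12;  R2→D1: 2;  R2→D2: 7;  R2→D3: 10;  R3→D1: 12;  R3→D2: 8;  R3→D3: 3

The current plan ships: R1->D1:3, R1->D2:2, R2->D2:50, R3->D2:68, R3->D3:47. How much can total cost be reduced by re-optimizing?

Current plan cost = 3·12 + 2·9 + 50·7 + 68·8 + 47·3 = $1089.
Optimal plan:
  R1→D2: 5 × $9 = $45
  R2→D1: 3 × $2 = $6
  R2→D2: 47 × $7 = $329
  R3→D2: 68 × $8 = $544
  R3→D3: 47 × $3 = $141
Optimal cost = $1065.
Saving = 1089 − 1065 = $24.

24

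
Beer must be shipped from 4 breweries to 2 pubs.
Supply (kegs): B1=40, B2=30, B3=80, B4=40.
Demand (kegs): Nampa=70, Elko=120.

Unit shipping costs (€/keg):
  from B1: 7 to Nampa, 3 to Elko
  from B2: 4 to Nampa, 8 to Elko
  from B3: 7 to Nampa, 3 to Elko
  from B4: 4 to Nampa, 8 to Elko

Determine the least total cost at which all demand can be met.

640

An optimal shipping plan:
  B1–Elko: 40 × €3 = €120
  B2–Nampa: 30 × €4 = €120
  B3–Elko: 80 × €3 = €240
  B4–Nampa: 40 × €4 = €160
Total = 120 + 120 + 240 + 160 = €640.
(Supply check: B1 ships 40; B2 ships 30; B3 ships 80; B4 ships 40.)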